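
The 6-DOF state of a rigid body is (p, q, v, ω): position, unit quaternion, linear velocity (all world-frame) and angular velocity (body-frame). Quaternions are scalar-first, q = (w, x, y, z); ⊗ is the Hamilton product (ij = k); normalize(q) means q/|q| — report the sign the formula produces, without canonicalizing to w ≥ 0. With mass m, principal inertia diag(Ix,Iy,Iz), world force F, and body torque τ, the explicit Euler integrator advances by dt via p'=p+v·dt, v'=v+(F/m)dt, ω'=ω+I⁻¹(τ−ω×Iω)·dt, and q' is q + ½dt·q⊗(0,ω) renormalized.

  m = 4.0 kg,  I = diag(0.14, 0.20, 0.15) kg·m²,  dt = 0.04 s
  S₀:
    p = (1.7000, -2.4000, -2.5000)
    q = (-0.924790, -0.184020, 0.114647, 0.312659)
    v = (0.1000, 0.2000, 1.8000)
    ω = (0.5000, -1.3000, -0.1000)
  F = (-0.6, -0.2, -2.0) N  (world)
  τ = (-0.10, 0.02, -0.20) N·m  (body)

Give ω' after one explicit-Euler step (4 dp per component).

ω' = (0.4733, -1.2961, -0.1429)

precession coupling ω×(Iω) = (-0.0065, 0.0005, -0.0390)
α = I⁻¹(τ − ω×Iω) = (-0.6679, 0.0975, -1.0733)
new body rate ω' = (0.4733, -1.2961, -0.1429)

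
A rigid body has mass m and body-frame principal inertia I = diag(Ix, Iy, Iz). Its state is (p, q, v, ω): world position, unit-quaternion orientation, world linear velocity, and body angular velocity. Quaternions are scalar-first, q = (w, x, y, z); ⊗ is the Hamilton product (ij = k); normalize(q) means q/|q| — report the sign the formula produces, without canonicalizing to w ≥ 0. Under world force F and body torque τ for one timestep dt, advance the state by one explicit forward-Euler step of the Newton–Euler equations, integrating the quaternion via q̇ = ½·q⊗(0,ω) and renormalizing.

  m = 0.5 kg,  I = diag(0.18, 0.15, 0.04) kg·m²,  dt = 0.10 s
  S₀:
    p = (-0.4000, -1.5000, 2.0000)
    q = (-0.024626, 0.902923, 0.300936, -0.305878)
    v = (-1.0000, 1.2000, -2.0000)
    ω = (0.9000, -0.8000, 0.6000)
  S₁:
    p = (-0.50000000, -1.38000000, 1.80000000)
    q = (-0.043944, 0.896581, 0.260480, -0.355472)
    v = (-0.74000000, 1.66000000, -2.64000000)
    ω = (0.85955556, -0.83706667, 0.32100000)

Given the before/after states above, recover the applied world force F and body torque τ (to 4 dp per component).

F = (1.3000, 2.3000, -3.2000)
τ = (-0.0200, 0.0200, -0.0900)

v₁ − v₀ = (0.26000000, 0.46000000, -0.64000000)
F = m·Δv/dt = (1.3000, 2.3000, -3.2000)
Δω = ω₁−ω₀ = (-0.04044444, -0.03706667, -0.27900000)
τ = I·(Δω/dt) + ω₀×(Iω₀) = (-0.0200, 0.0200, -0.0900)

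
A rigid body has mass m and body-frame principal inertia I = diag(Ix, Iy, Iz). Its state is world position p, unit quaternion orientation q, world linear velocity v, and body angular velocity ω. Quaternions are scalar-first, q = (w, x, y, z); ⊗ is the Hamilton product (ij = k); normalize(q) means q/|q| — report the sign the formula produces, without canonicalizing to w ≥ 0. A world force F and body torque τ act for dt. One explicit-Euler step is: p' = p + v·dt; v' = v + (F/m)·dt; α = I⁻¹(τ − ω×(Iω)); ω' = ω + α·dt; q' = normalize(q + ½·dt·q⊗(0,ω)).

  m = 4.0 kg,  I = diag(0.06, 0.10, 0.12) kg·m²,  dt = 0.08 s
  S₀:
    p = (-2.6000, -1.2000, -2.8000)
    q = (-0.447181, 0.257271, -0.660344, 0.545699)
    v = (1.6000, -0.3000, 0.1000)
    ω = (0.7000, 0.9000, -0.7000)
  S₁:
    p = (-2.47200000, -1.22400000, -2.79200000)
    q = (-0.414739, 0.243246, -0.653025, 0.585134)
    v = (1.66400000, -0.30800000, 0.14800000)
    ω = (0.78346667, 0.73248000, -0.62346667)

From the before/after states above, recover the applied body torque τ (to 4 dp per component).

Δω = ω₁−ω₀ = (0.08346667, -0.16752000, 0.07653333)
precession coupling = (-0.0126, 0.0294, 0.0252)
applied torque τ = (0.0500, -0.1800, 0.1400)

τ = (0.0500, -0.1800, 0.1400)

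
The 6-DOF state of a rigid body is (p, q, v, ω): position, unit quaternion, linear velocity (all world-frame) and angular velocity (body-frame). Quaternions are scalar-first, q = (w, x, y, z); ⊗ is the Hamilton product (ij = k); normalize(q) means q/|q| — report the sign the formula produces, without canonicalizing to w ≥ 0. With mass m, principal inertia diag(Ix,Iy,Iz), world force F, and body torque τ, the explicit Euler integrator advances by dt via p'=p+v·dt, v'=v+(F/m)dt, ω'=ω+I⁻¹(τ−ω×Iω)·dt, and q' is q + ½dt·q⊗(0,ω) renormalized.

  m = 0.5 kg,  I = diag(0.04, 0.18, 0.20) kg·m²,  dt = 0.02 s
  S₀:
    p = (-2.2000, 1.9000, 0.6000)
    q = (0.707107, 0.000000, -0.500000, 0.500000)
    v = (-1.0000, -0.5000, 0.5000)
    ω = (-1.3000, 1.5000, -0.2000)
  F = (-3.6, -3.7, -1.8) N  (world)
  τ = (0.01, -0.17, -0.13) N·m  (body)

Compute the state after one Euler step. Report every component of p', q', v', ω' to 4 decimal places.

p' = (-2.2200, 1.8900, 0.6100)
q' = (0.7155, -0.0157, -0.4958, 0.4920)
v' = (-1.1440, -0.6480, 0.4280)
ω' = (-1.2920, 1.4857, -0.1857)

(τ − ω×Iω)/I = (0.4000, -0.7133, 0.7150)
ω' = ω + α·dt = (-1.2920, 1.4857, -0.1857)
q⊗(0,ω) = (0.8500000, -1.5692391, 0.4106605, -0.7914214)
q' = normalize(q + ½dt·q⊗(0,ω)) = (0.7155, -0.0157, -0.4958, 0.4920)
p + v·dt = (-2.2200, 1.8900, 0.6100)
v + (F/m)dt = (-1.1440, -0.6480, 0.4280)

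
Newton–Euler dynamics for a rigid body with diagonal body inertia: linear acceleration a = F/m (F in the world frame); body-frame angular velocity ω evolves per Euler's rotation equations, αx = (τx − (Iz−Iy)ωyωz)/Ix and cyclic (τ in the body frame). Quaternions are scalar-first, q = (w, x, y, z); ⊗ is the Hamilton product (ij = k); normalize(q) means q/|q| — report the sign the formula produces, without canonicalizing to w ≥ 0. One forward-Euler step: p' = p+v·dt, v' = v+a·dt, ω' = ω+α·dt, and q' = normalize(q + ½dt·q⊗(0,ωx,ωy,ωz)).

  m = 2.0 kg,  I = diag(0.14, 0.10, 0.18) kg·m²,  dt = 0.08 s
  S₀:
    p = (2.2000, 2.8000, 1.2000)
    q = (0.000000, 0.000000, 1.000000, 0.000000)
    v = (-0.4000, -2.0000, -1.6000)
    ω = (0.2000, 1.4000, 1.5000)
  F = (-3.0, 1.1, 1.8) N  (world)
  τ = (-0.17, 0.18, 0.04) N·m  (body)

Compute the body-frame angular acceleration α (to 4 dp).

α = (-2.4143, 1.9200, 0.2844)

precession coupling ω×(Iω) = (0.1680, -0.0120, -0.0112)
α = I⁻¹(τ − ω×Iω) = (-2.4143, 1.9200, 0.2844)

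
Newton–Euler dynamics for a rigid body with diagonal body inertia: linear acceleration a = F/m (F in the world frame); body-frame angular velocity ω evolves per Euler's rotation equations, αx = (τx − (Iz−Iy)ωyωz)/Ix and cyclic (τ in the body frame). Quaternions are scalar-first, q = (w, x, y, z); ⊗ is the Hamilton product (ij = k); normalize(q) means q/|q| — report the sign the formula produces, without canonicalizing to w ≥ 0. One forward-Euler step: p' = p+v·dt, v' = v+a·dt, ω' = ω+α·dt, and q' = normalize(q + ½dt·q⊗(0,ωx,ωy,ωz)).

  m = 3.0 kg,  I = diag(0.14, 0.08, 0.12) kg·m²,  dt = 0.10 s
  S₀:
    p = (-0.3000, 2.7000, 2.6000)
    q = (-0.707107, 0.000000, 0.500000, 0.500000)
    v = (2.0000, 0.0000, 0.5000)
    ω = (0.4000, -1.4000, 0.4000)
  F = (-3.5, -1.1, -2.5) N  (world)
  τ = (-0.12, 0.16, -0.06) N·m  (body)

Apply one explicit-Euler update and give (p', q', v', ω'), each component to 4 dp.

gyro term ω×Iω = (-0.0224, 0.0032, 0.0336)
angular accel α = (-0.6971, 1.9600, -0.7800)
ω + α·dt = (0.3303, -1.2040, 0.3220)
q⊗(0,ω) = (0.5000000, 0.6171572, 1.1899498, -0.4828428)
q + ½dt·q⊗(0,ω), renormalized = (-0.6802, 0.0308, 0.5579, 0.4745)
linear accel F/m = (-1.1667, -0.3667, -0.8333)
new position p' = (-0.1000, 2.7000, 2.6500)
v + (F/m)dt = (1.8833, -0.0367, 0.4167)

p' = (-0.1000, 2.7000, 2.6500)
q' = (-0.6802, 0.0308, 0.5579, 0.4745)
v' = (1.8833, -0.0367, 0.4167)
ω' = (0.3303, -1.2040, 0.3220)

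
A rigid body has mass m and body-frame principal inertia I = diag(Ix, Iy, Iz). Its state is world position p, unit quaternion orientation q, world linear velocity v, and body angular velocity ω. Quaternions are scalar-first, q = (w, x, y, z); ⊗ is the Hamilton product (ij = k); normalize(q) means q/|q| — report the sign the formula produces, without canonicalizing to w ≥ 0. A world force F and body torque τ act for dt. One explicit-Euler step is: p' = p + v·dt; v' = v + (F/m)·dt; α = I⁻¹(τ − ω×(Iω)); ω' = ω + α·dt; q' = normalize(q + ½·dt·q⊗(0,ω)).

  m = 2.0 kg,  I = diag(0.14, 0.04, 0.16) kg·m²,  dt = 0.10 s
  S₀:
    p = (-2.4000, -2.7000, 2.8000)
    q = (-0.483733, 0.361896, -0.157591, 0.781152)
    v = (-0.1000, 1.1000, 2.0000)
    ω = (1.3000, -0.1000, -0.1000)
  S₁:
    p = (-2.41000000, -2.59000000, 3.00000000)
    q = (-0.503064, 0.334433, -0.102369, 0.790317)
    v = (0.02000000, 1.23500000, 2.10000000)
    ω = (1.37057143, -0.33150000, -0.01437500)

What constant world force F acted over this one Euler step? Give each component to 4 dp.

F = (2.4000, 2.7000, 2.0000)

v₁ − v₀ = (0.12000000, 0.13500000, 0.10000000)
F = m·Δv/dt = (2.4000, 2.7000, 2.0000)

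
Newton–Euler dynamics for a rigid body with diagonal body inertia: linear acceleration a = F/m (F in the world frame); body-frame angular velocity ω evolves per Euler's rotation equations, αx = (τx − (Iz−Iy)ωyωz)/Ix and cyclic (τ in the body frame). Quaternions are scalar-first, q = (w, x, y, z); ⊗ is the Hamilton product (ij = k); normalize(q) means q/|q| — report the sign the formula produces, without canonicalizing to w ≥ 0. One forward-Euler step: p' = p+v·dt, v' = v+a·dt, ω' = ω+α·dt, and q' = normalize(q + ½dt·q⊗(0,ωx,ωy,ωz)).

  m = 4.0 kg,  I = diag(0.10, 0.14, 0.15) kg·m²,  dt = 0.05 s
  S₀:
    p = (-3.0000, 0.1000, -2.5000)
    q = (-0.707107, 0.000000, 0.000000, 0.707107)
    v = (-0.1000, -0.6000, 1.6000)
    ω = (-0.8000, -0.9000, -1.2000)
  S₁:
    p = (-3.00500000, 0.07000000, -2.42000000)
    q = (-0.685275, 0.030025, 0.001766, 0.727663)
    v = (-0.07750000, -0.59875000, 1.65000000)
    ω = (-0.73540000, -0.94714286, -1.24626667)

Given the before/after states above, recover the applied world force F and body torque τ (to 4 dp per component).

F = (1.8000, 0.1000, 4.0000)
τ = (0.1400, -0.1800, -0.1100)

v₁ − v₀ = (0.02250000, 0.00125000, 0.05000000)
applied force F = (1.8000, 0.1000, 4.0000)
Δω = ω₁−ω₀ = (0.06460000, -0.04714286, -0.04626667)
I·α + gyro = (0.1400, -0.1800, -0.1100)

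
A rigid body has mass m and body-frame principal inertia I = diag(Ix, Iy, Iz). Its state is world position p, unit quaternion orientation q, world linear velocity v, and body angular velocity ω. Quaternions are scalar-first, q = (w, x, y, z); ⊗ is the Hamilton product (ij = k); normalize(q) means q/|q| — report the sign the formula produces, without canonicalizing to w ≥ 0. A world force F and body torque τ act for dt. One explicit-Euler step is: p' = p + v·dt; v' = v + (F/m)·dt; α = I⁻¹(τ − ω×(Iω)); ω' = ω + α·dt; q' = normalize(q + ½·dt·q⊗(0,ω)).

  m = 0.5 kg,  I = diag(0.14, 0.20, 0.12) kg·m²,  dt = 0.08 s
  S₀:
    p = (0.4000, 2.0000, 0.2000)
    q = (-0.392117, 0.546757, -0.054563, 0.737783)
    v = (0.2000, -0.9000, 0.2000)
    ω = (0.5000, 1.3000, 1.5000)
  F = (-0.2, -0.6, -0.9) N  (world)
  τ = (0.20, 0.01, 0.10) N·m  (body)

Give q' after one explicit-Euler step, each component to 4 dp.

q' = (-0.4430, 0.4956, -0.0927, 0.7413)

2q̇ = q⊗(0,ω) = (-1.3091211, -1.2370209, -0.9609961, 0.1498901)
q + ½dt·q⊗(0,ω), renormalized = (-0.4430, 0.4956, -0.0927, 0.7413)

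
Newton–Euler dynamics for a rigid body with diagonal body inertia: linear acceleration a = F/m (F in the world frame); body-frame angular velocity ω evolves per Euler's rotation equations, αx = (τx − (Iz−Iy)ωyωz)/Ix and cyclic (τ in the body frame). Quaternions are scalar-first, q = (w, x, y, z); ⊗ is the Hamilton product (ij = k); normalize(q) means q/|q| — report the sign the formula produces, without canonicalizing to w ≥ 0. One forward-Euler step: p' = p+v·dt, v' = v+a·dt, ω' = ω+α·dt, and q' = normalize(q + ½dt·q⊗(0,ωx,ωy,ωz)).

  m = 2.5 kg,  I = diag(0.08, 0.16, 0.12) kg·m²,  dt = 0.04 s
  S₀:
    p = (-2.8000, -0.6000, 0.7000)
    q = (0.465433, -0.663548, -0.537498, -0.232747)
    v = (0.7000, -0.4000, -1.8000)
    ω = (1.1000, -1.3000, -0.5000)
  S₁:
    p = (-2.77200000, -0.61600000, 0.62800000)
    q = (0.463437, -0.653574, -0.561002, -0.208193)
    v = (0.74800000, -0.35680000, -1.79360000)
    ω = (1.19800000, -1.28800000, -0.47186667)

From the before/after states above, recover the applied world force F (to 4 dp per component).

v₁ − v₀ = (0.04800000, 0.04320000, 0.00640000)
m·(v₁−v₀)/dt = (3.0000, 2.7000, 0.4000)

F = (3.0000, 2.7000, 0.4000)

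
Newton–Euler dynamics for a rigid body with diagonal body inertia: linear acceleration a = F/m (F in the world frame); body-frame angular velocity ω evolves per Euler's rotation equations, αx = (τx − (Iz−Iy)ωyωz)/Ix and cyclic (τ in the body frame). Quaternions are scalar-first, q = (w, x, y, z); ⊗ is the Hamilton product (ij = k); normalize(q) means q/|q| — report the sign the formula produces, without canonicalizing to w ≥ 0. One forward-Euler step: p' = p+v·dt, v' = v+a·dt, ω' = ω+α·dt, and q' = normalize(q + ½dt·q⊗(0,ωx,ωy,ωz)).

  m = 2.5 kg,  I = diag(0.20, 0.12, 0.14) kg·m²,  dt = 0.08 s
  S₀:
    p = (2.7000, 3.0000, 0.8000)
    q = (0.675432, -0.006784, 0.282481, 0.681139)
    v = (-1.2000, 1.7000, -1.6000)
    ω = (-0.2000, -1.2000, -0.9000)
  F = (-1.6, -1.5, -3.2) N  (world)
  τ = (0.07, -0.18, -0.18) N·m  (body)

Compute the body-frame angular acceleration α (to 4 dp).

ω×(Iω) gyroscopic = (0.0216, 0.0108, -0.0192)
α = I⁻¹(τ − ω×Iω) = (0.2420, -1.5900, -1.1486)

α = (0.2420, -1.5900, -1.1486)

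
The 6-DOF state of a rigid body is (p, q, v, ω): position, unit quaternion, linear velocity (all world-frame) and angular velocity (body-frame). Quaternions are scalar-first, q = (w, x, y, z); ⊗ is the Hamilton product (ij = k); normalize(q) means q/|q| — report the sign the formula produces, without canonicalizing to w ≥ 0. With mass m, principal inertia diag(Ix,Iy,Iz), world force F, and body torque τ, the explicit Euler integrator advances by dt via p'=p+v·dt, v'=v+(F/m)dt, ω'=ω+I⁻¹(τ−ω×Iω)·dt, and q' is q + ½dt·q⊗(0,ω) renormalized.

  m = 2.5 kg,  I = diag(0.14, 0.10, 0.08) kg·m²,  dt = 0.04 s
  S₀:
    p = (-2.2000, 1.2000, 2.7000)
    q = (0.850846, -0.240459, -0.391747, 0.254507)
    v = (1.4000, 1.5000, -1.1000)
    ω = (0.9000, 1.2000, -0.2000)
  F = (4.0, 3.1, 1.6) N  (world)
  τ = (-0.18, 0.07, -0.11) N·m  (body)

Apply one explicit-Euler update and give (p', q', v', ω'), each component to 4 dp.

ω×(Iω) gyroscopic = (0.0048, -0.0108, -0.0432)
(τ − ω×Iω)/I = (-1.3200, 0.8080, -0.8350)
new body rate ω' = (0.8472, 1.2323, -0.2334)
q⊗(0,ω) = (0.7374109, 0.5387024, 1.2019797, -0.1061477)
q + ½dt·q⊗(0,ω), renormalized = (0.8652, -0.2296, -0.3675, 0.2523)
a = (1.6000, 1.2400, 0.6400)
p + v·dt = (-2.1440, 1.2600, 2.6560)
v' = v + a·dt = (1.4640, 1.5496, -1.0744)

p' = (-2.1440, 1.2600, 2.6560)
q' = (0.8652, -0.2296, -0.3675, 0.2523)
v' = (1.4640, 1.5496, -1.0744)
ω' = (0.8472, 1.2323, -0.2334)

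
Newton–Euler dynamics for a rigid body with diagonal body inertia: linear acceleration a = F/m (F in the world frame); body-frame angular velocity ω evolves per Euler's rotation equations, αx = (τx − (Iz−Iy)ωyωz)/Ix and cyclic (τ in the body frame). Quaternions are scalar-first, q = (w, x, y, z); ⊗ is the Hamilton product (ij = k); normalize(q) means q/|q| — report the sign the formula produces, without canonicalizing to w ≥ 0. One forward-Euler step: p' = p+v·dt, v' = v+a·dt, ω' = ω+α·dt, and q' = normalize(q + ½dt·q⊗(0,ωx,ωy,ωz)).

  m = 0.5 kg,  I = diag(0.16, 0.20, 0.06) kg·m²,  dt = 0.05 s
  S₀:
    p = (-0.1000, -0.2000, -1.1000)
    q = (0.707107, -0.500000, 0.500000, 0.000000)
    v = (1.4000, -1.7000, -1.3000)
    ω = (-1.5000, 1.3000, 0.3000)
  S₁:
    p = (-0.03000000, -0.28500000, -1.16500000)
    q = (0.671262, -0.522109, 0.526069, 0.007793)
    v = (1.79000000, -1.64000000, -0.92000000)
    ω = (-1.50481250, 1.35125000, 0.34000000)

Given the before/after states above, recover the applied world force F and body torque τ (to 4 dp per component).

rate change Δω = (-0.00481250, 0.05125000, 0.04000000)
applied torque τ = (-0.0700, 0.1600, -0.0300)
Δv = v₁−v₀ = (0.39000000, 0.06000000, 0.38000000)
applied force F = (3.9000, 0.6000, 3.8000)

F = (3.9000, 0.6000, 3.8000)
τ = (-0.0700, 0.1600, -0.0300)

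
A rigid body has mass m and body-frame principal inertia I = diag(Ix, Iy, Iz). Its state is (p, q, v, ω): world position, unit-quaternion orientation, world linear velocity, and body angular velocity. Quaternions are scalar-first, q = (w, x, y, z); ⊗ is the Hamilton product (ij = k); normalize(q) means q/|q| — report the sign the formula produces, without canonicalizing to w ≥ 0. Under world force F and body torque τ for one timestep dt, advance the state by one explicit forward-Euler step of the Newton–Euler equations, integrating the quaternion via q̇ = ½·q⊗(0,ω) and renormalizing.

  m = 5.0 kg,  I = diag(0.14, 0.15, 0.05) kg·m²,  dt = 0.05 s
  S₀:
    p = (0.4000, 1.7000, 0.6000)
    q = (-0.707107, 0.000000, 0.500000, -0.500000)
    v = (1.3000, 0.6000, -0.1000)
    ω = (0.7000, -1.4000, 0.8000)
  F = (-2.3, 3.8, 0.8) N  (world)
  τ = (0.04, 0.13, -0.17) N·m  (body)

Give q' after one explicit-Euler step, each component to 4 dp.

Hamilton product q⊗(0,ω) = (1.1000000, -0.7949749, 0.6399498, -0.9156856)
updated quaternion q' = (-0.6790, -0.0199, 0.5155, -0.5224)

q' = (-0.6790, -0.0199, 0.5155, -0.5224)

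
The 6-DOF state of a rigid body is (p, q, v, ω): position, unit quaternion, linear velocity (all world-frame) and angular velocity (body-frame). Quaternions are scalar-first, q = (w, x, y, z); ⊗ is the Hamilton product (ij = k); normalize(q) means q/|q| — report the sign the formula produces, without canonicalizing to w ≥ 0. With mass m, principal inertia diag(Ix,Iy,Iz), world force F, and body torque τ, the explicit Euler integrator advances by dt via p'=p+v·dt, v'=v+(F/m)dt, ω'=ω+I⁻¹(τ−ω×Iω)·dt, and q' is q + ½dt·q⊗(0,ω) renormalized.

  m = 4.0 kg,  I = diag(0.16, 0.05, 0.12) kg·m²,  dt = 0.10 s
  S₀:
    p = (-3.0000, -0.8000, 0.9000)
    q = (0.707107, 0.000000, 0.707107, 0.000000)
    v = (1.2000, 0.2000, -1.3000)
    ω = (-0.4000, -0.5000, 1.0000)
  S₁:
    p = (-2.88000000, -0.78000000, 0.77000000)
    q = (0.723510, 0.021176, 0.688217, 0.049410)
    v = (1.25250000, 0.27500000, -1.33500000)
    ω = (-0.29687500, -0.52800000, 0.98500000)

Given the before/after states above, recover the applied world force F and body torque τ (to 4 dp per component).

F = (2.1000, 3.0000, -1.4000)
τ = (0.1300, -0.0300, -0.0400)

velocity change Δv = (0.05250000, 0.07500000, -0.03500000)
m·(v₁−v₀)/dt = (2.1000, 3.0000, -1.4000)
ω₁ − ω₀ = (0.10312500, -0.02800000, -0.01500000)
gyro term ω₀×Iω₀ = (-0.0350, -0.0160, -0.0220)
τ = I·(Δω/dt) + ω₀×(Iω₀) = (0.1300, -0.0300, -0.0400)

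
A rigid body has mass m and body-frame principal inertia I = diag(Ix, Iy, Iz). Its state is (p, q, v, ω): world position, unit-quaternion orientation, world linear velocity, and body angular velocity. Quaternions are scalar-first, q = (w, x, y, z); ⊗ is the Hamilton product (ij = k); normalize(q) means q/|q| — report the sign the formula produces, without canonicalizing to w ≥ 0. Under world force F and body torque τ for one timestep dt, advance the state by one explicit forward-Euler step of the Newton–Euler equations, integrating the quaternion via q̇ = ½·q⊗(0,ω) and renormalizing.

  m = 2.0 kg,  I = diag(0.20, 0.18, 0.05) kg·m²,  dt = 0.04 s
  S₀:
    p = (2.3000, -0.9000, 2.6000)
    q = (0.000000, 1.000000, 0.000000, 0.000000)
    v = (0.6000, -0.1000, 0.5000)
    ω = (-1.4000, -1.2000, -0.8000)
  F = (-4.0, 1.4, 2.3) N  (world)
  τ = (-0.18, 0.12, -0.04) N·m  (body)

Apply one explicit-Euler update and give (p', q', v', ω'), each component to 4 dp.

a = F/m = (-2.0000, 0.7000, 1.1500)
new position p' = (2.3240, -0.9040, 2.6200)
v + (F/m)dt = (0.5200, -0.0720, 0.5460)
gyro term ω×Iω = (-0.1248, 0.1680, -0.0336)
(τ − ω×Iω)/I = (-0.2760, -0.2667, -0.1280)
new body rate ω' = (-1.4110, -1.2107, -0.8051)
Hamilton product q⊗(0,ω) = (1.4000000, 0.0000000, 0.8000000, -1.2000000)
q' = normalize(q + ½dt·q⊗(0,ω)) = (0.0280, 0.9992, 0.0160, -0.0240)

p' = (2.3240, -0.9040, 2.6200)
q' = (0.0280, 0.9992, 0.0160, -0.0240)
v' = (0.5200, -0.0720, 0.5460)
ω' = (-1.4110, -1.2107, -0.8051)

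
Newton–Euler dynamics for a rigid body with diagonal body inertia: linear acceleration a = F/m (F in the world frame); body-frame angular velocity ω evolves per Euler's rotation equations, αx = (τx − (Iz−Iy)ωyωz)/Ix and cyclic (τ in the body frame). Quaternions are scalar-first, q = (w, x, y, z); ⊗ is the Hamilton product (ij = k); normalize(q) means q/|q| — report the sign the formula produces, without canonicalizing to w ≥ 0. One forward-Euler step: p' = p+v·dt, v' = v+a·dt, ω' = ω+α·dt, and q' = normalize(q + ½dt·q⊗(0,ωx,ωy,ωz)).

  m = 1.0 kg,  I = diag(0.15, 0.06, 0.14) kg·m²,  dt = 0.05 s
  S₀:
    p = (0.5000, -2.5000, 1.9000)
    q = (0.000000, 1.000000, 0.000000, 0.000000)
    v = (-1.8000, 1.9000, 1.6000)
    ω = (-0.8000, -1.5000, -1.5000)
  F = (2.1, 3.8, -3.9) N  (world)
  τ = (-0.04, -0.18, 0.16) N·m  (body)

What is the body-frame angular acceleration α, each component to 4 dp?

α = (-1.4667, -3.2000, 1.9143)

gyro term ω×Iω = (0.1800, 0.0120, -0.1080)
(τ − ω×Iω)/I = (-1.4667, -3.2000, 1.9143)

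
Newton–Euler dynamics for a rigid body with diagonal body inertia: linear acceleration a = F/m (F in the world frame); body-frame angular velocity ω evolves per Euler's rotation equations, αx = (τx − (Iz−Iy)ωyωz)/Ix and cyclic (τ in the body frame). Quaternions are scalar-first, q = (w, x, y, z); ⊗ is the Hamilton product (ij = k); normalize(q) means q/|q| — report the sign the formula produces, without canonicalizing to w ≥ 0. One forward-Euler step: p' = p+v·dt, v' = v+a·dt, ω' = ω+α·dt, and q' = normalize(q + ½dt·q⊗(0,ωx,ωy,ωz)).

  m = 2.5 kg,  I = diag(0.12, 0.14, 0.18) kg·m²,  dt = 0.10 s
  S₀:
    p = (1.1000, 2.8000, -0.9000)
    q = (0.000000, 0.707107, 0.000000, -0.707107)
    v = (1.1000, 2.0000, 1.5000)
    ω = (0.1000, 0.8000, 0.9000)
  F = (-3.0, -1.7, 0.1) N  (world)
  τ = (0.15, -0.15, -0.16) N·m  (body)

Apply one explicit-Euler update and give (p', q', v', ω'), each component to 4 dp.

p' = (1.2100, 3.0000, -0.7500)
q' = (0.0282, 0.7341, -0.0353, -0.6776)
v' = (0.9800, 1.9320, 1.5040)
ω' = (0.2010, 0.6967, 0.8102)

new position p' = (1.2100, 3.0000, -0.7500)
v + (F/m)dt = (0.9800, 1.9320, 1.5040)
precession coupling ω×(Iω) = (0.0288, -0.0054, 0.0016)
α = I⁻¹(τ − ω×Iω) = (1.0100, -1.0329, -0.8978)
new body rate ω' = (0.2010, 0.6967, 0.8102)
q⊗(0,ω) = (0.5656856, 0.5656856, -0.7071070, 0.5656856)
updated quaternion q' = (0.0282, 0.7341, -0.0353, -0.6776)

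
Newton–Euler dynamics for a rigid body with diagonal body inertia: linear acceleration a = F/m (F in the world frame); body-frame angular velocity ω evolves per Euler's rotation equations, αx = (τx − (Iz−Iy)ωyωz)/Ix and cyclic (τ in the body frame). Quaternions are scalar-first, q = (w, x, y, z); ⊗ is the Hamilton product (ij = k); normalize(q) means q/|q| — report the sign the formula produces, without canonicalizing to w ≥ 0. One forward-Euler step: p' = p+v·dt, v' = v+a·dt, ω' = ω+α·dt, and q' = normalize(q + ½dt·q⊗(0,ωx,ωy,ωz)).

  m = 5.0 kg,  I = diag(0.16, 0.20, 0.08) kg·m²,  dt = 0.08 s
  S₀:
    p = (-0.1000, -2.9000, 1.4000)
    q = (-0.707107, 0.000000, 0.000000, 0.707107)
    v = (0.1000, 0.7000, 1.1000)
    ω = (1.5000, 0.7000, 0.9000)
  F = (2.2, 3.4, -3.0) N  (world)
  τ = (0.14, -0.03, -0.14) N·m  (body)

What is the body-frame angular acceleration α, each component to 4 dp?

precession coupling ω×(Iω) = (-0.0756, 0.1080, 0.0420)
angular accel α = (1.3475, -0.6900, -2.2750)

α = (1.3475, -0.6900, -2.2750)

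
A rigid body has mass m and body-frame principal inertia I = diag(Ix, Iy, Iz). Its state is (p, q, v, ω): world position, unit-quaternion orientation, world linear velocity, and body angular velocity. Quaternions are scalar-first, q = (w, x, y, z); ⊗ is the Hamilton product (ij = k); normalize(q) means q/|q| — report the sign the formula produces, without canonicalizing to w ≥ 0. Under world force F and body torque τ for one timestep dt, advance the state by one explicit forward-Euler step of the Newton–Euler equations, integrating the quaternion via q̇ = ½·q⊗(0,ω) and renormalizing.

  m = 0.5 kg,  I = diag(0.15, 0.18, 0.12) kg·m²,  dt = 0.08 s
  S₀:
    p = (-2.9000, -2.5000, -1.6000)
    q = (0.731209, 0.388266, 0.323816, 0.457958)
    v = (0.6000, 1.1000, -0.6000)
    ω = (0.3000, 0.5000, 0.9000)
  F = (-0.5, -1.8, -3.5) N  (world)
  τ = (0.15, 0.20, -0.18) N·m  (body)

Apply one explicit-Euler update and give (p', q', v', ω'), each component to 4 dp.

a = F/m = (-1.0000, -3.6000, -7.0000)
new position p' = (-2.8520, -2.4120, -1.6480)
v' = v + a·dt = (0.5200, 0.8120, -1.1600)
(τ − ω×Iω)/I = (1.1800, 1.0661, -1.5375)
new body rate ω' = (0.3944, 0.5853, 0.7770)
q⊗(0,ω) = (-0.6905500, 0.2818181, 0.1535525, 0.7550763)
q' = normalize(q + ½dt·q⊗(0,ω)) = (0.7029, 0.3992, 0.3297, 0.4877)

p' = (-2.8520, -2.4120, -1.6480)
q' = (0.7029, 0.3992, 0.3297, 0.4877)
v' = (0.5200, 0.8120, -1.1600)
ω' = (0.3944, 0.5853, 0.7770)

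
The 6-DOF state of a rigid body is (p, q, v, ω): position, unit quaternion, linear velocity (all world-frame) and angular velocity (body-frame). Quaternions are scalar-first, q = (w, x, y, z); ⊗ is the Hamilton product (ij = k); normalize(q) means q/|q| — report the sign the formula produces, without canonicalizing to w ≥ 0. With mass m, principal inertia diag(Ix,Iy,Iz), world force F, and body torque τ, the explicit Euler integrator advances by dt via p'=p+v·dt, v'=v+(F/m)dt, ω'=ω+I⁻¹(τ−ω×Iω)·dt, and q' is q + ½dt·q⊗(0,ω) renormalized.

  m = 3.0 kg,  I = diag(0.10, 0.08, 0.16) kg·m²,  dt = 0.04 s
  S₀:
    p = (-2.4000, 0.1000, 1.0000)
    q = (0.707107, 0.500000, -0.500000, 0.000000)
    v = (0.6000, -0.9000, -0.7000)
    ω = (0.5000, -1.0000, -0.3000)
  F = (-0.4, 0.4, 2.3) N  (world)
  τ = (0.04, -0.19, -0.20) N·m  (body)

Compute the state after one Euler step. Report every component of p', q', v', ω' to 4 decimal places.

linear accel F/m = (-0.1333, 0.1333, 0.7667)
p + v·dt = (-2.3760, 0.0640, 0.9720)
new velocity v' = (0.5947, -0.8947, -0.6693)
gyro term ω×Iω = (0.0240, 0.0090, 0.0100)
(τ − ω×Iω)/I = (0.1600, -2.4875, -1.3125)
new body rate ω' = (0.5064, -1.0995, -0.3525)
Hamilton product q⊗(0,ω) = (-0.7500000, 0.5035535, -0.5571070, -0.4621321)
updated quaternion q' = (0.6919, 0.5099, -0.5110, -0.0092)

p' = (-2.3760, 0.0640, 0.9720)
q' = (0.6919, 0.5099, -0.5110, -0.0092)
v' = (0.5947, -0.8947, -0.6693)
ω' = (0.5064, -1.0995, -0.3525)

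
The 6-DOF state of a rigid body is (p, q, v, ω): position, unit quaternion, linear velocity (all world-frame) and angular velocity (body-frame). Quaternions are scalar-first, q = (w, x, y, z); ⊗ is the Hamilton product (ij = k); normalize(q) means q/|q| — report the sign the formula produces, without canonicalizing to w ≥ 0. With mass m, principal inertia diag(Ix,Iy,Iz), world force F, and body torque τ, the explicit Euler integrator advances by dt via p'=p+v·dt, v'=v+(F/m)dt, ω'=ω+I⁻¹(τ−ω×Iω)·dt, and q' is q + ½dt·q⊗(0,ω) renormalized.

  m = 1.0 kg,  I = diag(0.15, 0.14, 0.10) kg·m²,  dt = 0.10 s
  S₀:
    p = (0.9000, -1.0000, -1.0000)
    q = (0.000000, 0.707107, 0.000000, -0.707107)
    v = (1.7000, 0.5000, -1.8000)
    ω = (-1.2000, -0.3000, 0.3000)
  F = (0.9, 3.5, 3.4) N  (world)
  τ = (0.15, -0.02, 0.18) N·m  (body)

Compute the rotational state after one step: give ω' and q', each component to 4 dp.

gyro term ω×Iω = (0.0036, -0.0180, -0.0036)
(τ − ω×Iω)/I = (0.9760, -0.0143, 1.8360)
new body rate ω' = (-1.1024, -0.3014, 0.4836)
Hamilton product q⊗(0,ω) = (1.0606605, -0.2121321, 0.6363963, -0.2121321)
q' = normalize(q + ½dt·q⊗(0,ω)) = (0.0529, 0.6951, 0.0318, -0.7163)

ω' = (-1.1024, -0.3014, 0.4836)
q' = (0.0529, 0.6951, 0.0318, -0.7163)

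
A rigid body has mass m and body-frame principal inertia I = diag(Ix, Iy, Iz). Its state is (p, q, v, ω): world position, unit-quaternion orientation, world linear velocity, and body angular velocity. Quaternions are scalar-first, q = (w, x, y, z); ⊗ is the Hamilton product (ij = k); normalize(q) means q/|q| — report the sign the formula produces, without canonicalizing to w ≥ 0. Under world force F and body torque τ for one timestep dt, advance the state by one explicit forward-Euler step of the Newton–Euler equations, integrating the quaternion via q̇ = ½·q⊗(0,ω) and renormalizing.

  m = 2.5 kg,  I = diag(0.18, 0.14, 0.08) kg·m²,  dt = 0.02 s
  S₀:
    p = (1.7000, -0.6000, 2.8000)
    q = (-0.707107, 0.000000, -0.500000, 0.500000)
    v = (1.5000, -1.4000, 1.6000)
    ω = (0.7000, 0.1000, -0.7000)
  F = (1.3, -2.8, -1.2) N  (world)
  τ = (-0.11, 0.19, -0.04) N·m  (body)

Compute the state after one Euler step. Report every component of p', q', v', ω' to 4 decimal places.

p' = (1.7300, -0.6280, 2.8320)
q' = (-0.7031, -0.0019, -0.4972, 0.5084)
v' = (1.5104, -1.4224, 1.5904)
ω' = (0.6873, 0.1341, -0.7093)

α = I⁻¹(τ − ω×Iω) = (-0.6344, 1.7071, -0.4650)
new body rate ω' = (0.6873, 0.1341, -0.7093)
q⊗(0,ω) = (0.4000000, -0.1949749, 0.2792893, 0.8449749)
q + ½dt·q⊗(0,ω), renormalized = (-0.7031, -0.0019, -0.4972, 0.5084)
linear accel F/m = (0.5200, -1.1200, -0.4800)
p' = p + v·dt = (1.7300, -0.6280, 2.8320)
v + (F/m)dt = (1.5104, -1.4224, 1.5904)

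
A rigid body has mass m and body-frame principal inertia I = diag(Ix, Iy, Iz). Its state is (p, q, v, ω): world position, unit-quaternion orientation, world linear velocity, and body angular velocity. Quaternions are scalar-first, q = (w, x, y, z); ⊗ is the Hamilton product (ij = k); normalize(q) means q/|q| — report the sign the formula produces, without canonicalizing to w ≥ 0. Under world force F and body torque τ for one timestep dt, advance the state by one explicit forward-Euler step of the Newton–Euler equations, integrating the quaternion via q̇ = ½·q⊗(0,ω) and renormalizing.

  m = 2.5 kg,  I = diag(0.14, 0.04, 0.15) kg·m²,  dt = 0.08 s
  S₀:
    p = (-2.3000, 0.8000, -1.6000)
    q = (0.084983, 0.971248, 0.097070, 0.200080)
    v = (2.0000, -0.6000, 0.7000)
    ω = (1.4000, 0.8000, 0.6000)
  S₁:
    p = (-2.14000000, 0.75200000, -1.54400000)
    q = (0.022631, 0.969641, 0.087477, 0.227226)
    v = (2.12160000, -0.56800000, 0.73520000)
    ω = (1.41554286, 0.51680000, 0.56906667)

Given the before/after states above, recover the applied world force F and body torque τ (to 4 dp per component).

ω₁ − ω₀ = (0.01554286, -0.28320000, -0.03093333)
precession coupling = (0.0528, -0.0084, -0.1120)
I·α + gyro = (0.0800, -0.1500, -0.1700)
velocity change Δv = (0.12160000, 0.03200000, 0.03520000)
F = m·Δv/dt = (3.8000, 1.0000, 1.1000)

F = (3.8000, 1.0000, 1.1000)
τ = (0.0800, -0.1500, -0.1700)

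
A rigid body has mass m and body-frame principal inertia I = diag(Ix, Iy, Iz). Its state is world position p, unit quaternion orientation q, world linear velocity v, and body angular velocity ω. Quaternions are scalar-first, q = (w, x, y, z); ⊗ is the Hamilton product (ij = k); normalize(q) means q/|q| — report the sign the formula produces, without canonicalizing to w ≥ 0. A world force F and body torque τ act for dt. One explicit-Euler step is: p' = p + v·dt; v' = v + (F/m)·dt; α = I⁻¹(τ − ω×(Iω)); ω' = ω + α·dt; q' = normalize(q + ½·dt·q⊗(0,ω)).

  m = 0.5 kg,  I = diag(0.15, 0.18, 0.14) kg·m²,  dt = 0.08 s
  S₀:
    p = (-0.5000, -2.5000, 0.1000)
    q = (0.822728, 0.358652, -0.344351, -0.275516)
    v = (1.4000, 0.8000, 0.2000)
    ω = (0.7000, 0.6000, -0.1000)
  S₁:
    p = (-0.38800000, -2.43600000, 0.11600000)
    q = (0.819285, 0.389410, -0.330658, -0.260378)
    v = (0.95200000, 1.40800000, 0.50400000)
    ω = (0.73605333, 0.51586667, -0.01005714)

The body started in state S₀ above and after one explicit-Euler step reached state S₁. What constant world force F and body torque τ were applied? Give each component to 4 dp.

F = (-2.8000, 3.8000, 1.9000)
τ = (0.0700, -0.1900, 0.1700)

velocity change Δv = (-0.44800000, 0.60800000, 0.30400000)
F = m·Δv/dt = (-2.8000, 3.8000, 1.9000)
Δω = ω₁−ω₀ = (0.03605333, -0.08413333, 0.08994286)
I·α + gyro = (0.0700, -0.1900, 0.1700)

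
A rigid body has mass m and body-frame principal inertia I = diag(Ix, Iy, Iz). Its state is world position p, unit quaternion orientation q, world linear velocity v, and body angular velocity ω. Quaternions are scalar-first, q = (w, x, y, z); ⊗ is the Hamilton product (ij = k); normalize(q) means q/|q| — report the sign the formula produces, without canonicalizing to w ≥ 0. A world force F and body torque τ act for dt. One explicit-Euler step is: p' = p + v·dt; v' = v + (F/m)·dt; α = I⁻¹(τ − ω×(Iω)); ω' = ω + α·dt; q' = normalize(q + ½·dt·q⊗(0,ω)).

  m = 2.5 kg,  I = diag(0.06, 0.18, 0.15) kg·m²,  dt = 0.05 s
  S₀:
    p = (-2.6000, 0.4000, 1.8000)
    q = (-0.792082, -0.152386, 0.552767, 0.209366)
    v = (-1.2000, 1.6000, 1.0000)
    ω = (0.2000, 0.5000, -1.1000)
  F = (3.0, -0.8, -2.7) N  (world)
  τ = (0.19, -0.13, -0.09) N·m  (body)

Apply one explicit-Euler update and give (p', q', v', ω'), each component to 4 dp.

p' = (-2.6600, 0.4800, 1.8500)
q' = (-0.7921, -0.1741, 0.5395, 0.2264)
v' = (-1.1400, 1.5840, 0.9460)
ω' = (0.3446, 0.4584, -1.1340)

gyro term ω×Iω = (0.0165, 0.0198, 0.0120)
angular accel α = (2.8917, -0.8322, -0.6800)
ω' = ω + α·dt = (0.3446, 0.4584, -1.1340)
2q̇ = q⊗(0,ω) = (-0.0156037, -0.8711431, -0.5217924, 0.6845438)
q + ½dt·q⊗(0,ω), renormalized = (-0.7921, -0.1741, 0.5395, 0.2264)
a = F/m = (1.2000, -0.3200, -1.0800)
new position p' = (-2.6600, 0.4800, 1.8500)
v' = v + a·dt = (-1.1400, 1.5840, 0.9460)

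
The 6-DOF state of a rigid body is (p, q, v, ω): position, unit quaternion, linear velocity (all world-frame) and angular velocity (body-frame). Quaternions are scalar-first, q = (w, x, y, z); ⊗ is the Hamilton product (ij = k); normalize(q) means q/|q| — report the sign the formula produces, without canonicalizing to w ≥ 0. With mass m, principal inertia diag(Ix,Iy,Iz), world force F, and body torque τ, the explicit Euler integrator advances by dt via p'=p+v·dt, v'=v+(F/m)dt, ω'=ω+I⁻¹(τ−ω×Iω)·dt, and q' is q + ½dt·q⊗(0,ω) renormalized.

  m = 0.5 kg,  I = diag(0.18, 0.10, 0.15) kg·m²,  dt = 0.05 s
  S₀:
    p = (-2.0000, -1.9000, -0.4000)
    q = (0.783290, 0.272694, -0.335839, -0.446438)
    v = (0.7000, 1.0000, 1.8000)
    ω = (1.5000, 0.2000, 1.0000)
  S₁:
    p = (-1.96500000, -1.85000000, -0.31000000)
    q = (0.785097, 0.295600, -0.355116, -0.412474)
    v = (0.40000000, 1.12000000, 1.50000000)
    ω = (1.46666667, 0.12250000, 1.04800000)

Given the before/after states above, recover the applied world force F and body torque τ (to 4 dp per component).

F = (-3.0000, 1.2000, -3.0000)
τ = (-0.1100, -0.1100, 0.1200)

Δω = ω₁−ω₀ = (-0.03333333, -0.07750000, 0.04800000)
applied torque τ = (-0.1100, -0.1100, 0.1200)
velocity change Δv = (-0.30000000, 0.12000000, -0.30000000)
m·(v₁−v₀)/dt = (-3.0000, 1.2000, -3.0000)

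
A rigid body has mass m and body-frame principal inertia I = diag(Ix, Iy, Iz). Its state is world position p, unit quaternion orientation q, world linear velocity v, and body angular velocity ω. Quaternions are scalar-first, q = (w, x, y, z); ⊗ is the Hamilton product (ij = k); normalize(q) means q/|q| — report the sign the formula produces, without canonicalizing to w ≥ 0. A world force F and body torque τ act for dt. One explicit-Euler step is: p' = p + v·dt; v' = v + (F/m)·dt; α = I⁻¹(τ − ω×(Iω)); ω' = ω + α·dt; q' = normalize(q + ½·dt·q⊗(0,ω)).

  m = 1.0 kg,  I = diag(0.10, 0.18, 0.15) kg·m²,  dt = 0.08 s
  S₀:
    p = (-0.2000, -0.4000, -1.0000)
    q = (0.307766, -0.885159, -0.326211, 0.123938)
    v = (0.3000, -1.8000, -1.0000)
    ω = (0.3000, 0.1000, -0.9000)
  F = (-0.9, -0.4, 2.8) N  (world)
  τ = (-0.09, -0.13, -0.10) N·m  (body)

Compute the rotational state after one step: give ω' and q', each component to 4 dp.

α = I⁻¹(τ − ω×Iω) = (-0.9270, -0.7972, -0.6827)
ω' = ω + α·dt = (0.2258, 0.0362, -0.9546)
2q̇ = q⊗(0,ω) = (0.4097130, 0.3735259, -0.7286851, -0.2676420)
q' = normalize(q + ½dt·q⊗(0,ω)) = (0.3239, -0.8696, -0.3551, 0.1131)

ω' = (0.2258, 0.0362, -0.9546)
q' = (0.3239, -0.8696, -0.3551, 0.1131)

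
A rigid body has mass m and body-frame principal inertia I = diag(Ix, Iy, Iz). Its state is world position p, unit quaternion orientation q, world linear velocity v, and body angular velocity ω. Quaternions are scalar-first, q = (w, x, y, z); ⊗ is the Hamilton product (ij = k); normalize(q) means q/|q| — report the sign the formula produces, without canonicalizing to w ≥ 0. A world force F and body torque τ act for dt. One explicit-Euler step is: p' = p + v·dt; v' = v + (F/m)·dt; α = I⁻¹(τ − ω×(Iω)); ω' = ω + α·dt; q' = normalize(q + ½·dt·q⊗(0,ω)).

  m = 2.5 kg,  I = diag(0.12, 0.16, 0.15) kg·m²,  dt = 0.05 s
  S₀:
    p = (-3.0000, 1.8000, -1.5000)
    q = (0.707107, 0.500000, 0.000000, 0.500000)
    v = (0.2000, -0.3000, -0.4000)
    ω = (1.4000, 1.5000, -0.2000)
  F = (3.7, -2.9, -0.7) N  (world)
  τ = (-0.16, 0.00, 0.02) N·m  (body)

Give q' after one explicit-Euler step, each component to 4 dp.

q' = (0.6912, 0.5053, 0.0465, 0.5145)

q⊗(0,ω) = (-0.6000000, 0.2399498, 1.8606605, 0.6085786)
updated quaternion q' = (0.6912, 0.5053, 0.0465, 0.5145)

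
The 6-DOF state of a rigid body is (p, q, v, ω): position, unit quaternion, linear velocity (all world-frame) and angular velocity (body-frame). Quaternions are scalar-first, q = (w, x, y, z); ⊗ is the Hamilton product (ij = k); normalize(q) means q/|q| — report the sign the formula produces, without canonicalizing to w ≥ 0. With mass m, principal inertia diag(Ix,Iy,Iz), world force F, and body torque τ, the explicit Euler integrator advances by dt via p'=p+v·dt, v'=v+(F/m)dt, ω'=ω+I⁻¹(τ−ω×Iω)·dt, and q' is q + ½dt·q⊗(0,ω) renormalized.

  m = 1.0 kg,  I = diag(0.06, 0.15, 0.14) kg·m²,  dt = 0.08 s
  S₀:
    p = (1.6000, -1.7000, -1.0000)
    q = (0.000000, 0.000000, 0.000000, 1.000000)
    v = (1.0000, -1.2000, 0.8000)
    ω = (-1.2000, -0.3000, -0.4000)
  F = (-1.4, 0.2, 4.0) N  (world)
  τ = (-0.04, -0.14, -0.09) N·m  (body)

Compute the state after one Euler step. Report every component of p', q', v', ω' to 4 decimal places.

α = I⁻¹(τ − ω×Iω) = (-0.6467, -0.6773, -0.8743)
new body rate ω' = (-1.2517, -0.3542, -0.4699)
2q̇ = q⊗(0,ω) = (0.4000000, 0.3000000, -1.2000000, 0.0000000)
q' = normalize(q + ½dt·q⊗(0,ω)) = (0.0160, 0.0120, -0.0479, 0.9987)
a = F/m = (-1.4000, 0.2000, 4.0000)
p' = p + v·dt = (1.6800, -1.7960, -0.9360)
v' = v + a·dt = (0.8880, -1.1840, 1.1200)

p' = (1.6800, -1.7960, -0.9360)
q' = (0.0160, 0.0120, -0.0479, 0.9987)
v' = (0.8880, -1.1840, 1.1200)
ω' = (-1.2517, -0.3542, -0.4699)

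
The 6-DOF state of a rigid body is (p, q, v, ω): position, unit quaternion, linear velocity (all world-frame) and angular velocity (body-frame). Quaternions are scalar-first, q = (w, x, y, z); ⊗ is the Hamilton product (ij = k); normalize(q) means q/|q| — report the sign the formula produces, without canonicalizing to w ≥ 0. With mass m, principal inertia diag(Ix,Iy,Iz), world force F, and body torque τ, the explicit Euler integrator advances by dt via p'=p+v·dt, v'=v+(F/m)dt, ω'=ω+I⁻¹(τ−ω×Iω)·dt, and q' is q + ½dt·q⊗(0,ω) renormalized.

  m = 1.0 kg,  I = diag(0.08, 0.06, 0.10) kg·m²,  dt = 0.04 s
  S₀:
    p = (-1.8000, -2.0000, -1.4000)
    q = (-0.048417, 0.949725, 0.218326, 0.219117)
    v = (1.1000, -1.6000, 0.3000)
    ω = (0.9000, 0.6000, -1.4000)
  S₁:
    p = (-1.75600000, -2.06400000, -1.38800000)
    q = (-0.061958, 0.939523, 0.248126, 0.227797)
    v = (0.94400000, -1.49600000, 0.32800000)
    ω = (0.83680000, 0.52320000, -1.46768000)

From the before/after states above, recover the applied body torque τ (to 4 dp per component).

τ = (-0.1600, -0.0900, -0.1800)

ω₁ − ω₀ = (-0.06320000, -0.07680000, -0.06768000)
I·α + gyro = (-0.1600, -0.0900, -0.1800)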